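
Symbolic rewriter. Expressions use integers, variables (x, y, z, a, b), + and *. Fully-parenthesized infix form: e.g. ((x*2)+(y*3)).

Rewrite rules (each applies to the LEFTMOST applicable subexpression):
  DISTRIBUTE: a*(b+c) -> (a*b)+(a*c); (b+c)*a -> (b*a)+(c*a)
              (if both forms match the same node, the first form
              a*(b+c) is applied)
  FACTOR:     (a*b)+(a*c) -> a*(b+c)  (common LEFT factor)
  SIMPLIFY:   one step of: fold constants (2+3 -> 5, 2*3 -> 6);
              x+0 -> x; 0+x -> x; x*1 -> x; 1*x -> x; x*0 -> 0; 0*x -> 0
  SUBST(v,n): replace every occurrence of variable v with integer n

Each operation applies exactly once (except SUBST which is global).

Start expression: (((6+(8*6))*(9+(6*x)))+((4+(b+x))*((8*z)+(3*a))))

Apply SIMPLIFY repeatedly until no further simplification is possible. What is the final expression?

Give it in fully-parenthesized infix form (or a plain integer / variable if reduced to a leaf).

Answer: ((54*(9+(6*x)))+((4+(b+x))*((8*z)+(3*a))))

Derivation:
Start: (((6+(8*6))*(9+(6*x)))+((4+(b+x))*((8*z)+(3*a))))
Step 1: at LLR: (8*6) -> 48; overall: (((6+(8*6))*(9+(6*x)))+((4+(b+x))*((8*z)+(3*a)))) -> (((6+48)*(9+(6*x)))+((4+(b+x))*((8*z)+(3*a))))
Step 2: at LL: (6+48) -> 54; overall: (((6+48)*(9+(6*x)))+((4+(b+x))*((8*z)+(3*a)))) -> ((54*(9+(6*x)))+((4+(b+x))*((8*z)+(3*a))))
Fixed point: ((54*(9+(6*x)))+((4+(b+x))*((8*z)+(3*a))))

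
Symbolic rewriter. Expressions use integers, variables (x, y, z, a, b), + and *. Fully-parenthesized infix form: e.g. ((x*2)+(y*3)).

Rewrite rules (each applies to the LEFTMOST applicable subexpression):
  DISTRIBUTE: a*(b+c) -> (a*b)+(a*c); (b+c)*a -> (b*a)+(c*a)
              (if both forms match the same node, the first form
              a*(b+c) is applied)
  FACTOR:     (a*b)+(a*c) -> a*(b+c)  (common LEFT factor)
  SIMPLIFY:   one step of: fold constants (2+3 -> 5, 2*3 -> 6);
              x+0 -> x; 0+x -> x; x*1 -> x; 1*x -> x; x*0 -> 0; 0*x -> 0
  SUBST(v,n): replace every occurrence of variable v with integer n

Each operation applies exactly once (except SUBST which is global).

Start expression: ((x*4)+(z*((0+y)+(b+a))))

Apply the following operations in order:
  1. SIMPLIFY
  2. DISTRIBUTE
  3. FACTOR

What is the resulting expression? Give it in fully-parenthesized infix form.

Start: ((x*4)+(z*((0+y)+(b+a))))
Apply SIMPLIFY at RRL (target: (0+y)): ((x*4)+(z*((0+y)+(b+a)))) -> ((x*4)+(z*(y+(b+a))))
Apply DISTRIBUTE at R (target: (z*(y+(b+a)))): ((x*4)+(z*(y+(b+a)))) -> ((x*4)+((z*y)+(z*(b+a))))
Apply FACTOR at R (target: ((z*y)+(z*(b+a)))): ((x*4)+((z*y)+(z*(b+a)))) -> ((x*4)+(z*(y+(b+a))))

Answer: ((x*4)+(z*(y+(b+a))))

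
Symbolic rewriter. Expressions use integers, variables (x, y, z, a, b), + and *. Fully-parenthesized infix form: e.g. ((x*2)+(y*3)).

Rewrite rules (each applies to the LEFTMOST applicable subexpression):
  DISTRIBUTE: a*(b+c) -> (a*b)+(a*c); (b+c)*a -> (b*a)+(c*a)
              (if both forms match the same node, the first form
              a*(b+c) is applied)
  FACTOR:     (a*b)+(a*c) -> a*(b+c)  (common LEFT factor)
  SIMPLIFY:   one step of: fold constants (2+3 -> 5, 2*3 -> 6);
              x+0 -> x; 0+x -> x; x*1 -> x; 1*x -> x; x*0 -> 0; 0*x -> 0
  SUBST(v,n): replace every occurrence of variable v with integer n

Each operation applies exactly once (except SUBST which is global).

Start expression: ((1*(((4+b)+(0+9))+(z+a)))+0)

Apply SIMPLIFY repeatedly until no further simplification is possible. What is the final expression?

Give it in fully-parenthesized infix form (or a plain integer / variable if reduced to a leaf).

Answer: (((4+b)+9)+(z+a))

Derivation:
Start: ((1*(((4+b)+(0+9))+(z+a)))+0)
Step 1: at root: ((1*(((4+b)+(0+9))+(z+a)))+0) -> (1*(((4+b)+(0+9))+(z+a))); overall: ((1*(((4+b)+(0+9))+(z+a)))+0) -> (1*(((4+b)+(0+9))+(z+a)))
Step 2: at root: (1*(((4+b)+(0+9))+(z+a))) -> (((4+b)+(0+9))+(z+a)); overall: (1*(((4+b)+(0+9))+(z+a))) -> (((4+b)+(0+9))+(z+a))
Step 3: at LR: (0+9) -> 9; overall: (((4+b)+(0+9))+(z+a)) -> (((4+b)+9)+(z+a))
Fixed point: (((4+b)+9)+(z+a))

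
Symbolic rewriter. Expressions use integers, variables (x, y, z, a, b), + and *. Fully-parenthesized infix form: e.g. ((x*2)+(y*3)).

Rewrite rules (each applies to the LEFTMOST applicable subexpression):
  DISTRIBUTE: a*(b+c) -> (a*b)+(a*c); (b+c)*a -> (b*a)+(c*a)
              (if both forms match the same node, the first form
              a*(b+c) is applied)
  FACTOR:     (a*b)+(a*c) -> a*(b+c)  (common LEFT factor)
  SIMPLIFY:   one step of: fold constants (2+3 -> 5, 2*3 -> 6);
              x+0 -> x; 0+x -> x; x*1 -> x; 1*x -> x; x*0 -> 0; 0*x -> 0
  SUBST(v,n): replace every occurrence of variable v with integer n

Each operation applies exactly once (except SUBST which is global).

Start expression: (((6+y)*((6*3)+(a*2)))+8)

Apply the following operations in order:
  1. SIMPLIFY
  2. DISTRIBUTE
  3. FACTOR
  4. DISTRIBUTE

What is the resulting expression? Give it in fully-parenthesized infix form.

Answer: ((((6+y)*18)+((6+y)*(a*2)))+8)

Derivation:
Start: (((6+y)*((6*3)+(a*2)))+8)
Apply SIMPLIFY at LRL (target: (6*3)): (((6+y)*((6*3)+(a*2)))+8) -> (((6+y)*(18+(a*2)))+8)
Apply DISTRIBUTE at L (target: ((6+y)*(18+(a*2)))): (((6+y)*(18+(a*2)))+8) -> ((((6+y)*18)+((6+y)*(a*2)))+8)
Apply FACTOR at L (target: (((6+y)*18)+((6+y)*(a*2)))): ((((6+y)*18)+((6+y)*(a*2)))+8) -> (((6+y)*(18+(a*2)))+8)
Apply DISTRIBUTE at L (target: ((6+y)*(18+(a*2)))): (((6+y)*(18+(a*2)))+8) -> ((((6+y)*18)+((6+y)*(a*2)))+8)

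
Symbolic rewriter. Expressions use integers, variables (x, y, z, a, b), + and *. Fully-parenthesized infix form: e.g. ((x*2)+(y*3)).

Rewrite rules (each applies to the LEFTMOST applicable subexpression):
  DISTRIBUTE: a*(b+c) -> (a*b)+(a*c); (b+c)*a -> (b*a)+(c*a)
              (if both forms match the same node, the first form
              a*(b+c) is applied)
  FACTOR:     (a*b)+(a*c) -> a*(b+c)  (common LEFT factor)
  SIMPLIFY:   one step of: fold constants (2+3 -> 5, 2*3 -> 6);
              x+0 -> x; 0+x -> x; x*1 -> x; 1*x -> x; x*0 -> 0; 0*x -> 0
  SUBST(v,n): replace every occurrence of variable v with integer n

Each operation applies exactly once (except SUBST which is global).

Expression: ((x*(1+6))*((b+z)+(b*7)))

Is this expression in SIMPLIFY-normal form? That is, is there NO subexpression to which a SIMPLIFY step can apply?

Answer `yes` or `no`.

Answer: no

Derivation:
Expression: ((x*(1+6))*((b+z)+(b*7)))
Scanning for simplifiable subexpressions (pre-order)...
  at root: ((x*(1+6))*((b+z)+(b*7))) (not simplifiable)
  at L: (x*(1+6)) (not simplifiable)
  at LR: (1+6) (SIMPLIFIABLE)
  at R: ((b+z)+(b*7)) (not simplifiable)
  at RL: (b+z) (not simplifiable)
  at RR: (b*7) (not simplifiable)
Found simplifiable subexpr at path LR: (1+6)
One SIMPLIFY step would give: ((x*7)*((b+z)+(b*7)))
-> NOT in normal form.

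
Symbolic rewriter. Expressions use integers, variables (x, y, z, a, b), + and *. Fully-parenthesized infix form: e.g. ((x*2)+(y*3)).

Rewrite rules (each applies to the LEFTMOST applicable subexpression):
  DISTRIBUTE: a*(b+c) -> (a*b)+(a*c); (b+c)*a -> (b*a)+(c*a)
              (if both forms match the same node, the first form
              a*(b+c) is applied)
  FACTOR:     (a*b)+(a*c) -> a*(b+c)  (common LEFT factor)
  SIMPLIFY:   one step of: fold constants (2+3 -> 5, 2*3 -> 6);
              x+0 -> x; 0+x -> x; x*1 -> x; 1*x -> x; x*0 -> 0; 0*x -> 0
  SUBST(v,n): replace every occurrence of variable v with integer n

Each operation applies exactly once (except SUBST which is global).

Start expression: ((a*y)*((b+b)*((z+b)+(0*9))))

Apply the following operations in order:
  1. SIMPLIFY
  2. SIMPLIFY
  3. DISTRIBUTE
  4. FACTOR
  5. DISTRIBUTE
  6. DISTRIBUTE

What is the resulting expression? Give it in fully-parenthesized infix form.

Answer: (((a*y)*((b+b)*z))+((a*y)*((b+b)*b)))

Derivation:
Start: ((a*y)*((b+b)*((z+b)+(0*9))))
Apply SIMPLIFY at RRR (target: (0*9)): ((a*y)*((b+b)*((z+b)+(0*9)))) -> ((a*y)*((b+b)*((z+b)+0)))
Apply SIMPLIFY at RR (target: ((z+b)+0)): ((a*y)*((b+b)*((z+b)+0))) -> ((a*y)*((b+b)*(z+b)))
Apply DISTRIBUTE at R (target: ((b+b)*(z+b))): ((a*y)*((b+b)*(z+b))) -> ((a*y)*(((b+b)*z)+((b+b)*b)))
Apply FACTOR at R (target: (((b+b)*z)+((b+b)*b))): ((a*y)*(((b+b)*z)+((b+b)*b))) -> ((a*y)*((b+b)*(z+b)))
Apply DISTRIBUTE at R (target: ((b+b)*(z+b))): ((a*y)*((b+b)*(z+b))) -> ((a*y)*(((b+b)*z)+((b+b)*b)))
Apply DISTRIBUTE at root (target: ((a*y)*(((b+b)*z)+((b+b)*b)))): ((a*y)*(((b+b)*z)+((b+b)*b))) -> (((a*y)*((b+b)*z))+((a*y)*((b+b)*b)))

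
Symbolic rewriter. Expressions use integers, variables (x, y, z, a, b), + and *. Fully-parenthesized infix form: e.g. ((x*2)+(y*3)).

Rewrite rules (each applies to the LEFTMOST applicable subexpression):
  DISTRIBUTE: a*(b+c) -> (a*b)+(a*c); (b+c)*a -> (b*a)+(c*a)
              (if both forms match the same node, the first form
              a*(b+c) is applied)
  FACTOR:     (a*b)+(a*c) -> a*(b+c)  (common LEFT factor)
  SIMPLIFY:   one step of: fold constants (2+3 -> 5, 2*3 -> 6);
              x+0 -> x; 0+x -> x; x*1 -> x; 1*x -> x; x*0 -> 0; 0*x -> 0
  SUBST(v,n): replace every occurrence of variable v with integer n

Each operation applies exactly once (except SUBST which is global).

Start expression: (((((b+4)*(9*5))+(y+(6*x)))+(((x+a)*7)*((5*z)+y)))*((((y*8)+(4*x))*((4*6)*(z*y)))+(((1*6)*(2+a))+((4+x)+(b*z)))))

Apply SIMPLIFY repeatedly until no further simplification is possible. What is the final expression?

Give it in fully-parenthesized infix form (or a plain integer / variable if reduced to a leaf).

Answer: (((((b+4)*45)+(y+(6*x)))+(((x+a)*7)*((5*z)+y)))*((((y*8)+(4*x))*(24*(z*y)))+((6*(2+a))+((4+x)+(b*z)))))

Derivation:
Start: (((((b+4)*(9*5))+(y+(6*x)))+(((x+a)*7)*((5*z)+y)))*((((y*8)+(4*x))*((4*6)*(z*y)))+(((1*6)*(2+a))+((4+x)+(b*z)))))
Step 1: at LLLR: (9*5) -> 45; overall: (((((b+4)*(9*5))+(y+(6*x)))+(((x+a)*7)*((5*z)+y)))*((((y*8)+(4*x))*((4*6)*(z*y)))+(((1*6)*(2+a))+((4+x)+(b*z))))) -> (((((b+4)*45)+(y+(6*x)))+(((x+a)*7)*((5*z)+y)))*((((y*8)+(4*x))*((4*6)*(z*y)))+(((1*6)*(2+a))+((4+x)+(b*z)))))
Step 2: at RLRL: (4*6) -> 24; overall: (((((b+4)*45)+(y+(6*x)))+(((x+a)*7)*((5*z)+y)))*((((y*8)+(4*x))*((4*6)*(z*y)))+(((1*6)*(2+a))+((4+x)+(b*z))))) -> (((((b+4)*45)+(y+(6*x)))+(((x+a)*7)*((5*z)+y)))*((((y*8)+(4*x))*(24*(z*y)))+(((1*6)*(2+a))+((4+x)+(b*z)))))
Step 3: at RRLL: (1*6) -> 6; overall: (((((b+4)*45)+(y+(6*x)))+(((x+a)*7)*((5*z)+y)))*((((y*8)+(4*x))*(24*(z*y)))+(((1*6)*(2+a))+((4+x)+(b*z))))) -> (((((b+4)*45)+(y+(6*x)))+(((x+a)*7)*((5*z)+y)))*((((y*8)+(4*x))*(24*(z*y)))+((6*(2+a))+((4+x)+(b*z)))))
Fixed point: (((((b+4)*45)+(y+(6*x)))+(((x+a)*7)*((5*z)+y)))*((((y*8)+(4*x))*(24*(z*y)))+((6*(2+a))+((4+x)+(b*z)))))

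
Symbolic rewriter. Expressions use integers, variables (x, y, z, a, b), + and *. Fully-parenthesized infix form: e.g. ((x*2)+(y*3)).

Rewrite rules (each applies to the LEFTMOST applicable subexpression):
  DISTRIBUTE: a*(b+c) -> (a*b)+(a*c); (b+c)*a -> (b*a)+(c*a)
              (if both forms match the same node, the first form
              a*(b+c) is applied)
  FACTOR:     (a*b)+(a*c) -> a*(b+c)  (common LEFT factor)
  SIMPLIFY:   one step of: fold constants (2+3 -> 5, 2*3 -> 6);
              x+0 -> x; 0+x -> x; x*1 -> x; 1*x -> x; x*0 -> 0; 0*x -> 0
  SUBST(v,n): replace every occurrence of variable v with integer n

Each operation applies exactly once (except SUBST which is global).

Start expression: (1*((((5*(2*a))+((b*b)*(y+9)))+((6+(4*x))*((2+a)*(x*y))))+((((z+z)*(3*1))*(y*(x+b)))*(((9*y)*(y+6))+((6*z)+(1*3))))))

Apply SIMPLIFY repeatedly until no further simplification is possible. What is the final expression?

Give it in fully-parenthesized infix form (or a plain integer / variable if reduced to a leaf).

Start: (1*((((5*(2*a))+((b*b)*(y+9)))+((6+(4*x))*((2+a)*(x*y))))+((((z+z)*(3*1))*(y*(x+b)))*(((9*y)*(y+6))+((6*z)+(1*3))))))
Step 1: at root: (1*((((5*(2*a))+((b*b)*(y+9)))+((6+(4*x))*((2+a)*(x*y))))+((((z+z)*(3*1))*(y*(x+b)))*(((9*y)*(y+6))+((6*z)+(1*3)))))) -> ((((5*(2*a))+((b*b)*(y+9)))+((6+(4*x))*((2+a)*(x*y))))+((((z+z)*(3*1))*(y*(x+b)))*(((9*y)*(y+6))+((6*z)+(1*3))))); overall: (1*((((5*(2*a))+((b*b)*(y+9)))+((6+(4*x))*((2+a)*(x*y))))+((((z+z)*(3*1))*(y*(x+b)))*(((9*y)*(y+6))+((6*z)+(1*3)))))) -> ((((5*(2*a))+((b*b)*(y+9)))+((6+(4*x))*((2+a)*(x*y))))+((((z+z)*(3*1))*(y*(x+b)))*(((9*y)*(y+6))+((6*z)+(1*3)))))
Step 2: at RLLR: (3*1) -> 3; overall: ((((5*(2*a))+((b*b)*(y+9)))+((6+(4*x))*((2+a)*(x*y))))+((((z+z)*(3*1))*(y*(x+b)))*(((9*y)*(y+6))+((6*z)+(1*3))))) -> ((((5*(2*a))+((b*b)*(y+9)))+((6+(4*x))*((2+a)*(x*y))))+((((z+z)*3)*(y*(x+b)))*(((9*y)*(y+6))+((6*z)+(1*3)))))
Step 3: at RRRR: (1*3) -> 3; overall: ((((5*(2*a))+((b*b)*(y+9)))+((6+(4*x))*((2+a)*(x*y))))+((((z+z)*3)*(y*(x+b)))*(((9*y)*(y+6))+((6*z)+(1*3))))) -> ((((5*(2*a))+((b*b)*(y+9)))+((6+(4*x))*((2+a)*(x*y))))+((((z+z)*3)*(y*(x+b)))*(((9*y)*(y+6))+((6*z)+3))))
Fixed point: ((((5*(2*a))+((b*b)*(y+9)))+((6+(4*x))*((2+a)*(x*y))))+((((z+z)*3)*(y*(x+b)))*(((9*y)*(y+6))+((6*z)+3))))

Answer: ((((5*(2*a))+((b*b)*(y+9)))+((6+(4*x))*((2+a)*(x*y))))+((((z+z)*3)*(y*(x+b)))*(((9*y)*(y+6))+((6*z)+3))))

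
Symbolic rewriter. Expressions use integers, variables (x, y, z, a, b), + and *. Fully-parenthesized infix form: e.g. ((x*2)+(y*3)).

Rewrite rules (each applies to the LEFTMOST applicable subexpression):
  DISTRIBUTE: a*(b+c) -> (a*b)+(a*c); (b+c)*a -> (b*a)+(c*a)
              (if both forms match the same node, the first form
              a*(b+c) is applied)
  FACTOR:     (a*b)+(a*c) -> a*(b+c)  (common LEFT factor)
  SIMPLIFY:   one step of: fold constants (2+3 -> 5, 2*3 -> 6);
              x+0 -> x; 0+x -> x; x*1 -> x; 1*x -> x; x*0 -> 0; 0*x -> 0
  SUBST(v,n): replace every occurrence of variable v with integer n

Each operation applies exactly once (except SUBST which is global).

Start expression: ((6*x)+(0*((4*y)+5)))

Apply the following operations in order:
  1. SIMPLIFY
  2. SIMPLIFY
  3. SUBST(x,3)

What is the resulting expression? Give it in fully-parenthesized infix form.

Start: ((6*x)+(0*((4*y)+5)))
Apply SIMPLIFY at R (target: (0*((4*y)+5))): ((6*x)+(0*((4*y)+5))) -> ((6*x)+0)
Apply SIMPLIFY at root (target: ((6*x)+0)): ((6*x)+0) -> (6*x)
Apply SUBST(x,3): (6*x) -> (6*3)

Answer: (6*3)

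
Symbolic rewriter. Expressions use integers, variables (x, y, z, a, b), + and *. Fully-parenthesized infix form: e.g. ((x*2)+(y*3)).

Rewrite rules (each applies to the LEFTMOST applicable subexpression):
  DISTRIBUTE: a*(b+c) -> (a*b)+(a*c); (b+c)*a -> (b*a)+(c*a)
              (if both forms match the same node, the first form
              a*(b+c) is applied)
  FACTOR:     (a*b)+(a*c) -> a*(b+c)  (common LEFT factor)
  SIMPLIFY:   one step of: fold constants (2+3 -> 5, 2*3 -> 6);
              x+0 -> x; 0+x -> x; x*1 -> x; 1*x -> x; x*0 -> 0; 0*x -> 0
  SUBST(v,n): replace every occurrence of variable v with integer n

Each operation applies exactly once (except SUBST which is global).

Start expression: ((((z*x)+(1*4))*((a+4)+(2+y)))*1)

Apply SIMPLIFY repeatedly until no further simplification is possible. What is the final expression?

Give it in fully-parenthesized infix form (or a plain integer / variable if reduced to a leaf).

Start: ((((z*x)+(1*4))*((a+4)+(2+y)))*1)
Step 1: at root: ((((z*x)+(1*4))*((a+4)+(2+y)))*1) -> (((z*x)+(1*4))*((a+4)+(2+y))); overall: ((((z*x)+(1*4))*((a+4)+(2+y)))*1) -> (((z*x)+(1*4))*((a+4)+(2+y)))
Step 2: at LR: (1*4) -> 4; overall: (((z*x)+(1*4))*((a+4)+(2+y))) -> (((z*x)+4)*((a+4)+(2+y)))
Fixed point: (((z*x)+4)*((a+4)+(2+y)))

Answer: (((z*x)+4)*((a+4)+(2+y)))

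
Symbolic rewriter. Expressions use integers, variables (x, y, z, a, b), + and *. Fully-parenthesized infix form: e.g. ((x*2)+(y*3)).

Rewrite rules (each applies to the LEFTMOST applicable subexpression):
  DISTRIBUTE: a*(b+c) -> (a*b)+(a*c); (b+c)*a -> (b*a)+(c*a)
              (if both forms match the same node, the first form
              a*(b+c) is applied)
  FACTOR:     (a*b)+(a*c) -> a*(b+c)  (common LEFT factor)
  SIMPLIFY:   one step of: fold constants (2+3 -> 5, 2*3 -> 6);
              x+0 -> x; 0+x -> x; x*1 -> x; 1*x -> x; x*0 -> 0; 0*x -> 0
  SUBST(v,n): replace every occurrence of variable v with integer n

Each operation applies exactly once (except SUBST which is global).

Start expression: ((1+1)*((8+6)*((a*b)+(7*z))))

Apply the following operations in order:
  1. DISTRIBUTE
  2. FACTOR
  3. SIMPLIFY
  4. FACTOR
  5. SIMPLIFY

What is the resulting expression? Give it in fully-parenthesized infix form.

Start: ((1+1)*((8+6)*((a*b)+(7*z))))
Apply DISTRIBUTE at root (target: ((1+1)*((8+6)*((a*b)+(7*z))))): ((1+1)*((8+6)*((a*b)+(7*z)))) -> ((1*((8+6)*((a*b)+(7*z))))+(1*((8+6)*((a*b)+(7*z)))))
Apply FACTOR at root (target: ((1*((8+6)*((a*b)+(7*z))))+(1*((8+6)*((a*b)+(7*z)))))): ((1*((8+6)*((a*b)+(7*z))))+(1*((8+6)*((a*b)+(7*z))))) -> (1*(((8+6)*((a*b)+(7*z)))+((8+6)*((a*b)+(7*z)))))
Apply SIMPLIFY at root (target: (1*(((8+6)*((a*b)+(7*z)))+((8+6)*((a*b)+(7*z)))))): (1*(((8+6)*((a*b)+(7*z)))+((8+6)*((a*b)+(7*z))))) -> (((8+6)*((a*b)+(7*z)))+((8+6)*((a*b)+(7*z))))
Apply FACTOR at root (target: (((8+6)*((a*b)+(7*z)))+((8+6)*((a*b)+(7*z))))): (((8+6)*((a*b)+(7*z)))+((8+6)*((a*b)+(7*z)))) -> ((8+6)*(((a*b)+(7*z))+((a*b)+(7*z))))
Apply SIMPLIFY at L (target: (8+6)): ((8+6)*(((a*b)+(7*z))+((a*b)+(7*z)))) -> (14*(((a*b)+(7*z))+((a*b)+(7*z))))

Answer: (14*(((a*b)+(7*z))+((a*b)+(7*z))))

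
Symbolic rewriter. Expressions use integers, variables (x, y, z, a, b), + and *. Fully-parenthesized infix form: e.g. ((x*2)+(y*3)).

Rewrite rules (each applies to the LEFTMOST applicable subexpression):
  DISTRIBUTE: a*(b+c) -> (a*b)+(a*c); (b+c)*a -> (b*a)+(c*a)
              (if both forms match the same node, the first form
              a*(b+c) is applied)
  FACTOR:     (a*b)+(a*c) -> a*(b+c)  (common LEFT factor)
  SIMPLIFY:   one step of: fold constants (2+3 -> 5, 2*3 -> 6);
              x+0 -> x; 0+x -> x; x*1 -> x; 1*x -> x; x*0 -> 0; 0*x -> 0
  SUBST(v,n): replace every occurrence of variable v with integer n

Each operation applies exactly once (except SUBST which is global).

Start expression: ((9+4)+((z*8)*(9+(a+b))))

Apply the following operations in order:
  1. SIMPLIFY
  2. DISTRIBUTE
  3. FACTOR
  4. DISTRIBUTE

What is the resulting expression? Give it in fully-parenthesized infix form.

Start: ((9+4)+((z*8)*(9+(a+b))))
Apply SIMPLIFY at L (target: (9+4)): ((9+4)+((z*8)*(9+(a+b)))) -> (13+((z*8)*(9+(a+b))))
Apply DISTRIBUTE at R (target: ((z*8)*(9+(a+b)))): (13+((z*8)*(9+(a+b)))) -> (13+(((z*8)*9)+((z*8)*(a+b))))
Apply FACTOR at R (target: (((z*8)*9)+((z*8)*(a+b)))): (13+(((z*8)*9)+((z*8)*(a+b)))) -> (13+((z*8)*(9+(a+b))))
Apply DISTRIBUTE at R (target: ((z*8)*(9+(a+b)))): (13+((z*8)*(9+(a+b)))) -> (13+(((z*8)*9)+((z*8)*(a+b))))

Answer: (13+(((z*8)*9)+((z*8)*(a+b))))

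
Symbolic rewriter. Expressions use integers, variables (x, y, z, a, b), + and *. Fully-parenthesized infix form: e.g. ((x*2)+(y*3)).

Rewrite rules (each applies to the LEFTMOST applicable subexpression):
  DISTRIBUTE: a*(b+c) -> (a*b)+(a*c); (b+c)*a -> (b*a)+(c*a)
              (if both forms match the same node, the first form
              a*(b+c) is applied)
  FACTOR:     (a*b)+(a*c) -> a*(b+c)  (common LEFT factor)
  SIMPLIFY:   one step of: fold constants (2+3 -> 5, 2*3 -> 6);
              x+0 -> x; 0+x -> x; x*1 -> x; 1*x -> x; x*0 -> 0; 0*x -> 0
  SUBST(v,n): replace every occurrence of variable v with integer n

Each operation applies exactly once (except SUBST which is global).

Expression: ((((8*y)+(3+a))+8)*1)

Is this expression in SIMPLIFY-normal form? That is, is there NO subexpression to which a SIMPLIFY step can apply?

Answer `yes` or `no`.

Expression: ((((8*y)+(3+a))+8)*1)
Scanning for simplifiable subexpressions (pre-order)...
  at root: ((((8*y)+(3+a))+8)*1) (SIMPLIFIABLE)
  at L: (((8*y)+(3+a))+8) (not simplifiable)
  at LL: ((8*y)+(3+a)) (not simplifiable)
  at LLL: (8*y) (not simplifiable)
  at LLR: (3+a) (not simplifiable)
Found simplifiable subexpr at path root: ((((8*y)+(3+a))+8)*1)
One SIMPLIFY step would give: (((8*y)+(3+a))+8)
-> NOT in normal form.

Answer: no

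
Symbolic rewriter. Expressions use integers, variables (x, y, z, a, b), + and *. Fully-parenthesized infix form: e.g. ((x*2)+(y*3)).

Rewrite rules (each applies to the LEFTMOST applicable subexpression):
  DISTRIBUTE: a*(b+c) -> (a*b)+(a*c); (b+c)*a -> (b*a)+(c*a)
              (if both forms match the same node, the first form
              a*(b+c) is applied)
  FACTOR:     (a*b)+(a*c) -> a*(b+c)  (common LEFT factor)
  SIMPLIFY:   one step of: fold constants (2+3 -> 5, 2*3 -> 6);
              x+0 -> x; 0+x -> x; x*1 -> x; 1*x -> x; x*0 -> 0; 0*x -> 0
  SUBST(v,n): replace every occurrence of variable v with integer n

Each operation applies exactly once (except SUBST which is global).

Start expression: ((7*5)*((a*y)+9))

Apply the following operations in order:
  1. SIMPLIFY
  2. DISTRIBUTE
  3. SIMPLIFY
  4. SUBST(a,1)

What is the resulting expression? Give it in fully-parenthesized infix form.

Answer: ((35*(1*y))+315)

Derivation:
Start: ((7*5)*((a*y)+9))
Apply SIMPLIFY at L (target: (7*5)): ((7*5)*((a*y)+9)) -> (35*((a*y)+9))
Apply DISTRIBUTE at root (target: (35*((a*y)+9))): (35*((a*y)+9)) -> ((35*(a*y))+(35*9))
Apply SIMPLIFY at R (target: (35*9)): ((35*(a*y))+(35*9)) -> ((35*(a*y))+315)
Apply SUBST(a,1): ((35*(a*y))+315) -> ((35*(1*y))+315)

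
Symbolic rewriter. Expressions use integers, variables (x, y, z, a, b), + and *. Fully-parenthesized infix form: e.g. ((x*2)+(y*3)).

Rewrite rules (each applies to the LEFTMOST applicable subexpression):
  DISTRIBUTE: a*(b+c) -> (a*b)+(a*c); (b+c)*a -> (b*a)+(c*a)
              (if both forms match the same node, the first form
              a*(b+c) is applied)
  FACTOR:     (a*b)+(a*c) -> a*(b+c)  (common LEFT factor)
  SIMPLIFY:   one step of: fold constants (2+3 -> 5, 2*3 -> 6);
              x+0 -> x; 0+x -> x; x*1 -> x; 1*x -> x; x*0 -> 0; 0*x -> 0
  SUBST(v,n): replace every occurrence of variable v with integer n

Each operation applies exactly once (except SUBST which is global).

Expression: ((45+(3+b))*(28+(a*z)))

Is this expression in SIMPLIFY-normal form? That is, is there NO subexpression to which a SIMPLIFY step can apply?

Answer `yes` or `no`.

Answer: yes

Derivation:
Expression: ((45+(3+b))*(28+(a*z)))
Scanning for simplifiable subexpressions (pre-order)...
  at root: ((45+(3+b))*(28+(a*z))) (not simplifiable)
  at L: (45+(3+b)) (not simplifiable)
  at LR: (3+b) (not simplifiable)
  at R: (28+(a*z)) (not simplifiable)
  at RR: (a*z) (not simplifiable)
Result: no simplifiable subexpression found -> normal form.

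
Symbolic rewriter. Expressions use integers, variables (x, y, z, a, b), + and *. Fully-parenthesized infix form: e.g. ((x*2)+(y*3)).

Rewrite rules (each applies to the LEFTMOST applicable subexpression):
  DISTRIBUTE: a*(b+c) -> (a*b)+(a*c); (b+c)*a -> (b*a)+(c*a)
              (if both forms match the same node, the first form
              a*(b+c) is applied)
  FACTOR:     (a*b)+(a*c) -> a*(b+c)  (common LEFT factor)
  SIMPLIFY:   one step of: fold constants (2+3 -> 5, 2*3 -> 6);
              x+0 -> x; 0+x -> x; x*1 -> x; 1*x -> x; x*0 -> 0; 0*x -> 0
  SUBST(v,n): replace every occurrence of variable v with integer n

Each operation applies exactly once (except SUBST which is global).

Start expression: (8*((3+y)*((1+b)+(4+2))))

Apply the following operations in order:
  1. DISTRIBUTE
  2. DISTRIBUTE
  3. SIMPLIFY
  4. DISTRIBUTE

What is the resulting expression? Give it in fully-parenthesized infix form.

Start: (8*((3+y)*((1+b)+(4+2))))
Apply DISTRIBUTE at R (target: ((3+y)*((1+b)+(4+2)))): (8*((3+y)*((1+b)+(4+2)))) -> (8*(((3+y)*(1+b))+((3+y)*(4+2))))
Apply DISTRIBUTE at root (target: (8*(((3+y)*(1+b))+((3+y)*(4+2))))): (8*(((3+y)*(1+b))+((3+y)*(4+2)))) -> ((8*((3+y)*(1+b)))+(8*((3+y)*(4+2))))
Apply SIMPLIFY at RRR (target: (4+2)): ((8*((3+y)*(1+b)))+(8*((3+y)*(4+2)))) -> ((8*((3+y)*(1+b)))+(8*((3+y)*6)))
Apply DISTRIBUTE at LR (target: ((3+y)*(1+b))): ((8*((3+y)*(1+b)))+(8*((3+y)*6))) -> ((8*(((3+y)*1)+((3+y)*b)))+(8*((3+y)*6)))

Answer: ((8*(((3+y)*1)+((3+y)*b)))+(8*((3+y)*6)))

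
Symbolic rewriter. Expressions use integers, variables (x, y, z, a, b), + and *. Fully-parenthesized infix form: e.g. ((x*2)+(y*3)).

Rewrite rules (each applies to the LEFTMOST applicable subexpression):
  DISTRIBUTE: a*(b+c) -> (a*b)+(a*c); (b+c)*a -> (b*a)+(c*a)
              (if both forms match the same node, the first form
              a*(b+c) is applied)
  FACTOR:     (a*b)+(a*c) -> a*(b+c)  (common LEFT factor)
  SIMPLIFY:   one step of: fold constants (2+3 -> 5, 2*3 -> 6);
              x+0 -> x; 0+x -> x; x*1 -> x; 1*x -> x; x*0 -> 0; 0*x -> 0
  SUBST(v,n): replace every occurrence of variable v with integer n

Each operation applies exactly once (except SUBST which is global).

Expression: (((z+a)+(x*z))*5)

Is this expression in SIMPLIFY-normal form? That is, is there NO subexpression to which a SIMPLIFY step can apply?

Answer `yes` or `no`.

Expression: (((z+a)+(x*z))*5)
Scanning for simplifiable subexpressions (pre-order)...
  at root: (((z+a)+(x*z))*5) (not simplifiable)
  at L: ((z+a)+(x*z)) (not simplifiable)
  at LL: (z+a) (not simplifiable)
  at LR: (x*z) (not simplifiable)
Result: no simplifiable subexpression found -> normal form.

Answer: yes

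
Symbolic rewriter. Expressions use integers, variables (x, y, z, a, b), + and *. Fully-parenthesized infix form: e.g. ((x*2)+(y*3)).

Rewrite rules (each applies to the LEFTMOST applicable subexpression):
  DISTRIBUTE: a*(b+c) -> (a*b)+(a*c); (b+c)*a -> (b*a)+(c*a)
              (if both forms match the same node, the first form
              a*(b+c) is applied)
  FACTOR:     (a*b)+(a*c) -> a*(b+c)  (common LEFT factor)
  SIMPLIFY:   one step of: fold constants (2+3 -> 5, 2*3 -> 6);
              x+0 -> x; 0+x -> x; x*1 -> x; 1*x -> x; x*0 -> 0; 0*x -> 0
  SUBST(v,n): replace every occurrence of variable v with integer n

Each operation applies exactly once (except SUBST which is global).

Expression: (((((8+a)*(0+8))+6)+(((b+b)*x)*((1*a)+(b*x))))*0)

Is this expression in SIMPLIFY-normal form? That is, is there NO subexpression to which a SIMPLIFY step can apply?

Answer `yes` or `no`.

Answer: no

Derivation:
Expression: (((((8+a)*(0+8))+6)+(((b+b)*x)*((1*a)+(b*x))))*0)
Scanning for simplifiable subexpressions (pre-order)...
  at root: (((((8+a)*(0+8))+6)+(((b+b)*x)*((1*a)+(b*x))))*0) (SIMPLIFIABLE)
  at L: ((((8+a)*(0+8))+6)+(((b+b)*x)*((1*a)+(b*x)))) (not simplifiable)
  at LL: (((8+a)*(0+8))+6) (not simplifiable)
  at LLL: ((8+a)*(0+8)) (not simplifiable)
  at LLLL: (8+a) (not simplifiable)
  at LLLR: (0+8) (SIMPLIFIABLE)
  at LR: (((b+b)*x)*((1*a)+(b*x))) (not simplifiable)
  at LRL: ((b+b)*x) (not simplifiable)
  at LRLL: (b+b) (not simplifiable)
  at LRR: ((1*a)+(b*x)) (not simplifiable)
  at LRRL: (1*a) (SIMPLIFIABLE)
  at LRRR: (b*x) (not simplifiable)
Found simplifiable subexpr at path root: (((((8+a)*(0+8))+6)+(((b+b)*x)*((1*a)+(b*x))))*0)
One SIMPLIFY step would give: 0
-> NOT in normal form.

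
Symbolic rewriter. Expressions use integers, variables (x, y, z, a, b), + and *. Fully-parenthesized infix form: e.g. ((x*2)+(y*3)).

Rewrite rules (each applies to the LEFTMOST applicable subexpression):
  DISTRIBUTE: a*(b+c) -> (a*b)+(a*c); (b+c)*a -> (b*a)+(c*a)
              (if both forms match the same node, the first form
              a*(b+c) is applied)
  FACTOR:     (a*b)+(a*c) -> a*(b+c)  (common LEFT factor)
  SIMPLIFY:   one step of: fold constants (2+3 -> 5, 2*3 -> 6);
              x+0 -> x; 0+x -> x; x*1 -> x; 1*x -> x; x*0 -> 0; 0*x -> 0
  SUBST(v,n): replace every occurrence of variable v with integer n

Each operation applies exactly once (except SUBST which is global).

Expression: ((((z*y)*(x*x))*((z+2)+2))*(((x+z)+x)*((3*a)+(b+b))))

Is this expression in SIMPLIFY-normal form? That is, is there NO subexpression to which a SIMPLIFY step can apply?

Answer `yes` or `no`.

Answer: yes

Derivation:
Expression: ((((z*y)*(x*x))*((z+2)+2))*(((x+z)+x)*((3*a)+(b+b))))
Scanning for simplifiable subexpressions (pre-order)...
  at root: ((((z*y)*(x*x))*((z+2)+2))*(((x+z)+x)*((3*a)+(b+b)))) (not simplifiable)
  at L: (((z*y)*(x*x))*((z+2)+2)) (not simplifiable)
  at LL: ((z*y)*(x*x)) (not simplifiable)
  at LLL: (z*y) (not simplifiable)
  at LLR: (x*x) (not simplifiable)
  at LR: ((z+2)+2) (not simplifiable)
  at LRL: (z+2) (not simplifiable)
  at R: (((x+z)+x)*((3*a)+(b+b))) (not simplifiable)
  at RL: ((x+z)+x) (not simplifiable)
  at RLL: (x+z) (not simplifiable)
  at RR: ((3*a)+(b+b)) (not simplifiable)
  at RRL: (3*a) (not simplifiable)
  at RRR: (b+b) (not simplifiable)
Result: no simplifiable subexpression found -> normal form.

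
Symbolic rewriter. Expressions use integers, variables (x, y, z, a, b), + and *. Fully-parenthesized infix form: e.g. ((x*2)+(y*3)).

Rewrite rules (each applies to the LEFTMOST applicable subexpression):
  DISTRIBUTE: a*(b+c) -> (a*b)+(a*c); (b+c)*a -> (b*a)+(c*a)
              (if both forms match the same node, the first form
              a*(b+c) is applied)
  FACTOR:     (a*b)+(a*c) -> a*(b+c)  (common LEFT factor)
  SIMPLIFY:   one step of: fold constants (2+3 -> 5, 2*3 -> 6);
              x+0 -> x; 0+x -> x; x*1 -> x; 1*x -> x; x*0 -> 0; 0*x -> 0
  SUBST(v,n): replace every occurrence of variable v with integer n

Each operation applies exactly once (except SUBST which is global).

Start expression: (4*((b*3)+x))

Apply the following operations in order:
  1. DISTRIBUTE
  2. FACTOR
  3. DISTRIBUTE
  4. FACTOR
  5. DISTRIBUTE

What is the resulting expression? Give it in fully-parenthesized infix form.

Answer: ((4*(b*3))+(4*x))

Derivation:
Start: (4*((b*3)+x))
Apply DISTRIBUTE at root (target: (4*((b*3)+x))): (4*((b*3)+x)) -> ((4*(b*3))+(4*x))
Apply FACTOR at root (target: ((4*(b*3))+(4*x))): ((4*(b*3))+(4*x)) -> (4*((b*3)+x))
Apply DISTRIBUTE at root (target: (4*((b*3)+x))): (4*((b*3)+x)) -> ((4*(b*3))+(4*x))
Apply FACTOR at root (target: ((4*(b*3))+(4*x))): ((4*(b*3))+(4*x)) -> (4*((b*3)+x))
Apply DISTRIBUTE at root (target: (4*((b*3)+x))): (4*((b*3)+x)) -> ((4*(b*3))+(4*x))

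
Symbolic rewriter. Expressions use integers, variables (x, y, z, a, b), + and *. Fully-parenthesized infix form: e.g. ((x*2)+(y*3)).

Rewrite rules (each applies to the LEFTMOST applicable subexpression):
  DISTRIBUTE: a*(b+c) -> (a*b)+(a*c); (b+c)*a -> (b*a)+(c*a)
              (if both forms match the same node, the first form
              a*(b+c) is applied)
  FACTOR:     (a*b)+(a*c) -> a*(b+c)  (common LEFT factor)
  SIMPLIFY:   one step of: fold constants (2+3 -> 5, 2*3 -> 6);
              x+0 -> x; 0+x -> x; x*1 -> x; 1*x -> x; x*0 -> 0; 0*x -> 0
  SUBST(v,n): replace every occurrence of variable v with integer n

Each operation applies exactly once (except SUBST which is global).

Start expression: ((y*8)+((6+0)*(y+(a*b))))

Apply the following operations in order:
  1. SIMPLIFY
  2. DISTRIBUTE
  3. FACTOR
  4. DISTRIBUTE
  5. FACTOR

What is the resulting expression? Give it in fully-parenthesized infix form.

Start: ((y*8)+((6+0)*(y+(a*b))))
Apply SIMPLIFY at RL (target: (6+0)): ((y*8)+((6+0)*(y+(a*b)))) -> ((y*8)+(6*(y+(a*b))))
Apply DISTRIBUTE at R (target: (6*(y+(a*b)))): ((y*8)+(6*(y+(a*b)))) -> ((y*8)+((6*y)+(6*(a*b))))
Apply FACTOR at R (target: ((6*y)+(6*(a*b)))): ((y*8)+((6*y)+(6*(a*b)))) -> ((y*8)+(6*(y+(a*b))))
Apply DISTRIBUTE at R (target: (6*(y+(a*b)))): ((y*8)+(6*(y+(a*b)))) -> ((y*8)+((6*y)+(6*(a*b))))
Apply FACTOR at R (target: ((6*y)+(6*(a*b)))): ((y*8)+((6*y)+(6*(a*b)))) -> ((y*8)+(6*(y+(a*b))))

Answer: ((y*8)+(6*(y+(a*b))))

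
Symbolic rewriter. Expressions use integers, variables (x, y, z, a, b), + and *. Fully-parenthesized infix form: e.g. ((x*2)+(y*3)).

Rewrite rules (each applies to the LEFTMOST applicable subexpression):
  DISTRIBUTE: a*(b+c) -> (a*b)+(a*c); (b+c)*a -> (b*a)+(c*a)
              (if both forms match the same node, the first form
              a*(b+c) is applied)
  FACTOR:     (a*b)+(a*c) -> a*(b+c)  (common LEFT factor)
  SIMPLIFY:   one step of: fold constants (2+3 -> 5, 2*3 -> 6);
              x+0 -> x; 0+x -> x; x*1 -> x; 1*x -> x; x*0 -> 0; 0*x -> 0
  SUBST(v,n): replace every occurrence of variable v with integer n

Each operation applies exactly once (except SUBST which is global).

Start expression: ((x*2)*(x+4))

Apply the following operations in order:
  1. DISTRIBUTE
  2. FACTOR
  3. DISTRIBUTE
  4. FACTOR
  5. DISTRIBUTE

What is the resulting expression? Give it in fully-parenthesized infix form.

Answer: (((x*2)*x)+((x*2)*4))

Derivation:
Start: ((x*2)*(x+4))
Apply DISTRIBUTE at root (target: ((x*2)*(x+4))): ((x*2)*(x+4)) -> (((x*2)*x)+((x*2)*4))
Apply FACTOR at root (target: (((x*2)*x)+((x*2)*4))): (((x*2)*x)+((x*2)*4)) -> ((x*2)*(x+4))
Apply DISTRIBUTE at root (target: ((x*2)*(x+4))): ((x*2)*(x+4)) -> (((x*2)*x)+((x*2)*4))
Apply FACTOR at root (target: (((x*2)*x)+((x*2)*4))): (((x*2)*x)+((x*2)*4)) -> ((x*2)*(x+4))
Apply DISTRIBUTE at root (target: ((x*2)*(x+4))): ((x*2)*(x+4)) -> (((x*2)*x)+((x*2)*4))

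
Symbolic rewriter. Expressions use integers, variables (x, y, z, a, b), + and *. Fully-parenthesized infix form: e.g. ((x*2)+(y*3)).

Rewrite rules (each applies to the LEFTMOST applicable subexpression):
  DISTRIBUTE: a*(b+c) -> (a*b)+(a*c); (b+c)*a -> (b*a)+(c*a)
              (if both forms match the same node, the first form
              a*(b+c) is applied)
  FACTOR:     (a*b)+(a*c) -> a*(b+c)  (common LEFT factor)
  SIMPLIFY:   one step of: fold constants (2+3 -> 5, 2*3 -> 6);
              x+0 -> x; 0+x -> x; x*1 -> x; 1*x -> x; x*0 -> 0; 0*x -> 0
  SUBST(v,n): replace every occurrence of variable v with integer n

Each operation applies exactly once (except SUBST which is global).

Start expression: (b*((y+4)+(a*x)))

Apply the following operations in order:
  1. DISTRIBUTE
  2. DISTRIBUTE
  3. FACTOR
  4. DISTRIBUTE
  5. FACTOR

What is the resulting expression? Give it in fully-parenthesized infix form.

Start: (b*((y+4)+(a*x)))
Apply DISTRIBUTE at root (target: (b*((y+4)+(a*x)))): (b*((y+4)+(a*x))) -> ((b*(y+4))+(b*(a*x)))
Apply DISTRIBUTE at L (target: (b*(y+4))): ((b*(y+4))+(b*(a*x))) -> (((b*y)+(b*4))+(b*(a*x)))
Apply FACTOR at L (target: ((b*y)+(b*4))): (((b*y)+(b*4))+(b*(a*x))) -> ((b*(y+4))+(b*(a*x)))
Apply DISTRIBUTE at L (target: (b*(y+4))): ((b*(y+4))+(b*(a*x))) -> (((b*y)+(b*4))+(b*(a*x)))
Apply FACTOR at L (target: ((b*y)+(b*4))): (((b*y)+(b*4))+(b*(a*x))) -> ((b*(y+4))+(b*(a*x)))

Answer: ((b*(y+4))+(b*(a*x)))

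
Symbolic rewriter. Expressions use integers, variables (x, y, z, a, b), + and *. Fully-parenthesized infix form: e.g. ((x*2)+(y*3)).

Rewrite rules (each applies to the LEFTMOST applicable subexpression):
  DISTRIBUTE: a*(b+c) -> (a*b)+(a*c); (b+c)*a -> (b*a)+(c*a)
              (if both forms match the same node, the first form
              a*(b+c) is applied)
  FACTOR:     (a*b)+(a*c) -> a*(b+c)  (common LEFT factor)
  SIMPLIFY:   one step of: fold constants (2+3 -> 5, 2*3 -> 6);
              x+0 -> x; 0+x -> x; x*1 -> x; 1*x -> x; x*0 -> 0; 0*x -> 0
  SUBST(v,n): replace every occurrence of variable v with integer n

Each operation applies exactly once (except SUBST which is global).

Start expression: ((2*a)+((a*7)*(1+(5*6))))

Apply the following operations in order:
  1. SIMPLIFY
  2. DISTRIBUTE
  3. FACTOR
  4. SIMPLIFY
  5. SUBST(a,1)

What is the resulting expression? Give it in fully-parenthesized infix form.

Start: ((2*a)+((a*7)*(1+(5*6))))
Apply SIMPLIFY at RRR (target: (5*6)): ((2*a)+((a*7)*(1+(5*6)))) -> ((2*a)+((a*7)*(1+30)))
Apply DISTRIBUTE at R (target: ((a*7)*(1+30))): ((2*a)+((a*7)*(1+30))) -> ((2*a)+(((a*7)*1)+((a*7)*30)))
Apply FACTOR at R (target: (((a*7)*1)+((a*7)*30))): ((2*a)+(((a*7)*1)+((a*7)*30))) -> ((2*a)+((a*7)*(1+30)))
Apply SIMPLIFY at RR (target: (1+30)): ((2*a)+((a*7)*(1+30))) -> ((2*a)+((a*7)*31))
Apply SUBST(a,1): ((2*a)+((a*7)*31)) -> ((2*1)+((1*7)*31))

Answer: ((2*1)+((1*7)*31))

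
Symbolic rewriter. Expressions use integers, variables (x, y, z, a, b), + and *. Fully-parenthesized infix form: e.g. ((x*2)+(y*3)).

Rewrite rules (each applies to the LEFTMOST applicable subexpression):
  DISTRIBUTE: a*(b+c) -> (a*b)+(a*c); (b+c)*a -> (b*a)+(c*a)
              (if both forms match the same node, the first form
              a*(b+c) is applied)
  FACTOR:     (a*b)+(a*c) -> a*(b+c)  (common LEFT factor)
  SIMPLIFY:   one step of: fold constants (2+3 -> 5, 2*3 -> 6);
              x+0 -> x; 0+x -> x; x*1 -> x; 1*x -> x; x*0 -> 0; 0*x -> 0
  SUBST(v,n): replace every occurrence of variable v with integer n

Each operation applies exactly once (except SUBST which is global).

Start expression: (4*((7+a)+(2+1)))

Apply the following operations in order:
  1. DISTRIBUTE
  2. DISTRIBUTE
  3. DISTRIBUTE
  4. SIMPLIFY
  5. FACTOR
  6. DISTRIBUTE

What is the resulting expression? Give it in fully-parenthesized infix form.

Start: (4*((7+a)+(2+1)))
Apply DISTRIBUTE at root (target: (4*((7+a)+(2+1)))): (4*((7+a)+(2+1))) -> ((4*(7+a))+(4*(2+1)))
Apply DISTRIBUTE at L (target: (4*(7+a))): ((4*(7+a))+(4*(2+1))) -> (((4*7)+(4*a))+(4*(2+1)))
Apply DISTRIBUTE at R (target: (4*(2+1))): (((4*7)+(4*a))+(4*(2+1))) -> (((4*7)+(4*a))+((4*2)+(4*1)))
Apply SIMPLIFY at LL (target: (4*7)): (((4*7)+(4*a))+((4*2)+(4*1))) -> ((28+(4*a))+((4*2)+(4*1)))
Apply FACTOR at R (target: ((4*2)+(4*1))): ((28+(4*a))+((4*2)+(4*1))) -> ((28+(4*a))+(4*(2+1)))
Apply DISTRIBUTE at R (target: (4*(2+1))): ((28+(4*a))+(4*(2+1))) -> ((28+(4*a))+((4*2)+(4*1)))

Answer: ((28+(4*a))+((4*2)+(4*1)))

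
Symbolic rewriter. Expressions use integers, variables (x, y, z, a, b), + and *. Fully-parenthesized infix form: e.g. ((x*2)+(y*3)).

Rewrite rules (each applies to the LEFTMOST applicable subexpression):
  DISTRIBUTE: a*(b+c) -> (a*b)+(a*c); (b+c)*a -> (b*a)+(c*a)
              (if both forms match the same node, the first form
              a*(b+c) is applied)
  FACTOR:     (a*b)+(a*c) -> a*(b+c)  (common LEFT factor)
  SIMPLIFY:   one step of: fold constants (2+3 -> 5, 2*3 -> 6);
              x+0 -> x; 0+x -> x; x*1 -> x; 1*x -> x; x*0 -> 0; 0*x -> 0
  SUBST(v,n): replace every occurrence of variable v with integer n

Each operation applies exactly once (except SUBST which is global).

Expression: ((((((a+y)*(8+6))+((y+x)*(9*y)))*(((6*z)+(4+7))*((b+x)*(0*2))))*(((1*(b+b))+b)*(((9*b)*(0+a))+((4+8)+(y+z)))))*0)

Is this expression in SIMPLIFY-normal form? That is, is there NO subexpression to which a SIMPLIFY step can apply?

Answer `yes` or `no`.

Answer: no

Derivation:
Expression: ((((((a+y)*(8+6))+((y+x)*(9*y)))*(((6*z)+(4+7))*((b+x)*(0*2))))*(((1*(b+b))+b)*(((9*b)*(0+a))+((4+8)+(y+z)))))*0)
Scanning for simplifiable subexpressions (pre-order)...
  at root: ((((((a+y)*(8+6))+((y+x)*(9*y)))*(((6*z)+(4+7))*((b+x)*(0*2))))*(((1*(b+b))+b)*(((9*b)*(0+a))+((4+8)+(y+z)))))*0) (SIMPLIFIABLE)
  at L: (((((a+y)*(8+6))+((y+x)*(9*y)))*(((6*z)+(4+7))*((b+x)*(0*2))))*(((1*(b+b))+b)*(((9*b)*(0+a))+((4+8)+(y+z))))) (not simplifiable)
  at LL: ((((a+y)*(8+6))+((y+x)*(9*y)))*(((6*z)+(4+7))*((b+x)*(0*2)))) (not simplifiable)
  at LLL: (((a+y)*(8+6))+((y+x)*(9*y))) (not simplifiable)
  at LLLL: ((a+y)*(8+6)) (not simplifiable)
  at LLLLL: (a+y) (not simplifiable)
  at LLLLR: (8+6) (SIMPLIFIABLE)
  at LLLR: ((y+x)*(9*y)) (not simplifiable)
  at LLLRL: (y+x) (not simplifiable)
  at LLLRR: (9*y) (not simplifiable)
  at LLR: (((6*z)+(4+7))*((b+x)*(0*2))) (not simplifiable)
  at LLRL: ((6*z)+(4+7)) (not simplifiable)
  at LLRLL: (6*z) (not simplifiable)
  at LLRLR: (4+7) (SIMPLIFIABLE)
  at LLRR: ((b+x)*(0*2)) (not simplifiable)
  at LLRRL: (b+x) (not simplifiable)
  at LLRRR: (0*2) (SIMPLIFIABLE)
  at LR: (((1*(b+b))+b)*(((9*b)*(0+a))+((4+8)+(y+z)))) (not simplifiable)
  at LRL: ((1*(b+b))+b) (not simplifiable)
  at LRLL: (1*(b+b)) (SIMPLIFIABLE)
  at LRLLR: (b+b) (not simplifiable)
  at LRR: (((9*b)*(0+a))+((4+8)+(y+z))) (not simplifiable)
  at LRRL: ((9*b)*(0+a)) (not simplifiable)
  at LRRLL: (9*b) (not simplifiable)
  at LRRLR: (0+a) (SIMPLIFIABLE)
  at LRRR: ((4+8)+(y+z)) (not simplifiable)
  at LRRRL: (4+8) (SIMPLIFIABLE)
  at LRRRR: (y+z) (not simplifiable)
Found simplifiable subexpr at path root: ((((((a+y)*(8+6))+((y+x)*(9*y)))*(((6*z)+(4+7))*((b+x)*(0*2))))*(((1*(b+b))+b)*(((9*b)*(0+a))+((4+8)+(y+z)))))*0)
One SIMPLIFY step would give: 0
-> NOT in normal form.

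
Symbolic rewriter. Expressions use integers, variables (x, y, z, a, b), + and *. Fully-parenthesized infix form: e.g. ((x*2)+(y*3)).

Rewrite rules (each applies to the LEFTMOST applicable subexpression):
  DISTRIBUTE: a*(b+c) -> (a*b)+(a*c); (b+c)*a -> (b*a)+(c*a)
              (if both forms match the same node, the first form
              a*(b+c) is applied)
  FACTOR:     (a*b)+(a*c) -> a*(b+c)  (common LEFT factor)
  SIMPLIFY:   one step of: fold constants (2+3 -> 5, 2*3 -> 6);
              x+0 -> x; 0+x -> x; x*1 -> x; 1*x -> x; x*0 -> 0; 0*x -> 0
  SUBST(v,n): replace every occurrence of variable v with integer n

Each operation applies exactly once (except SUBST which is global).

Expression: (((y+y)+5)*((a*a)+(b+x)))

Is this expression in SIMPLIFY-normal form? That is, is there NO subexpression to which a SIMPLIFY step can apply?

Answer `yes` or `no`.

Answer: yes

Derivation:
Expression: (((y+y)+5)*((a*a)+(b+x)))
Scanning for simplifiable subexpressions (pre-order)...
  at root: (((y+y)+5)*((a*a)+(b+x))) (not simplifiable)
  at L: ((y+y)+5) (not simplifiable)
  at LL: (y+y) (not simplifiable)
  at R: ((a*a)+(b+x)) (not simplifiable)
  at RL: (a*a) (not simplifiable)
  at RR: (b+x) (not simplifiable)
Result: no simplifiable subexpression found -> normal form.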